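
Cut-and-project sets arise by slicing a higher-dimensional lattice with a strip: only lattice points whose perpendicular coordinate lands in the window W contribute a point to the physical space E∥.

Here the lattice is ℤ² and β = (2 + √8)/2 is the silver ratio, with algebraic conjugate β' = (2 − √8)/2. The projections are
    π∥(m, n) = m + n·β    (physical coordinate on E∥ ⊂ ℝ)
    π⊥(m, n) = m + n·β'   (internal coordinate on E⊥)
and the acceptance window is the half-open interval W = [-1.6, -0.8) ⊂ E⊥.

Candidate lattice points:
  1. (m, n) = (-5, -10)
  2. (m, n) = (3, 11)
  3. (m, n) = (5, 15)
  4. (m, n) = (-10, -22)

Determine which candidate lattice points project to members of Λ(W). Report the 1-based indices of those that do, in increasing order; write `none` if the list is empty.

β' = (2−√8)/2 ≈ -0.41421.
candidate 1: (m,n)=(-5,-10) → π∥ = -5-10·β ≈ -29.14214, π⊥ = -5-10·β' ≈ -0.85786 ∈ [-1.6, -0.8) ⇒ IN Λ
candidate 2: (m,n)=(3,11) → π∥ = 3+11·β ≈ 29.55635, π⊥ = 3+11·β' ≈ -1.55635 ∈ [-1.6, -0.8) ⇒ IN Λ
candidate 3: (m,n)=(5,15) → π∥ = 5+15·β ≈ 41.21320, π⊥ = 5+15·β' ≈ -1.21320 ∈ [-1.6, -0.8) ⇒ IN Λ
candidate 4: (m,n)=(-10,-22) → π∥ = -10-22·β ≈ -63.11270, π⊥ = -10-22·β' ≈ -0.88730 ∈ [-1.6, -0.8) ⇒ IN Λ

1, 2, 3, 4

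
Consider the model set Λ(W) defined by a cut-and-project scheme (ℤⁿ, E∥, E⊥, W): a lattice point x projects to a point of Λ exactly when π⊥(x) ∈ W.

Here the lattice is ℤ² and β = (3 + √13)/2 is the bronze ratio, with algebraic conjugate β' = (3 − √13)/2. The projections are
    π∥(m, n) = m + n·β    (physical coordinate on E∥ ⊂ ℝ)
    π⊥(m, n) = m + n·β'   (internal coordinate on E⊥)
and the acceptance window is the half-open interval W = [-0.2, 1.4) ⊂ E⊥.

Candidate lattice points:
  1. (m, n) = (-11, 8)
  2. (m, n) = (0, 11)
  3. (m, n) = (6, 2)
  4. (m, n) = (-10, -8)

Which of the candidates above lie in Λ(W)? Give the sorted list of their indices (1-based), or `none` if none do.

β' = (3−√13)/2 ≈ -0.3028.
candidate 1: (m,n)=(-11,8) → π∥ = -11+8·β ≈ 15.4222, π⊥ = -11+8·β' ≈ -13.4222 ∉ [-0.2, 1.4) ⇒ out
candidate 2: (m,n)=(0,11) → π∥ = 0+11·β ≈ 36.3305, π⊥ = 0+11·β' ≈ -3.3305 ∉ [-0.2, 1.4) ⇒ out
candidate 3: (m,n)=(6,2) → π∥ = 6+2·β ≈ 12.6056, π⊥ = 6+2·β' ≈ 5.3944 ∉ [-0.2, 1.4) ⇒ out
candidate 4: (m,n)=(-10,-8) → π∥ = -10-8·β ≈ -36.4222, π⊥ = -10-8·β' ≈ -7.5778 ∉ [-0.2, 1.4) ⇒ out

none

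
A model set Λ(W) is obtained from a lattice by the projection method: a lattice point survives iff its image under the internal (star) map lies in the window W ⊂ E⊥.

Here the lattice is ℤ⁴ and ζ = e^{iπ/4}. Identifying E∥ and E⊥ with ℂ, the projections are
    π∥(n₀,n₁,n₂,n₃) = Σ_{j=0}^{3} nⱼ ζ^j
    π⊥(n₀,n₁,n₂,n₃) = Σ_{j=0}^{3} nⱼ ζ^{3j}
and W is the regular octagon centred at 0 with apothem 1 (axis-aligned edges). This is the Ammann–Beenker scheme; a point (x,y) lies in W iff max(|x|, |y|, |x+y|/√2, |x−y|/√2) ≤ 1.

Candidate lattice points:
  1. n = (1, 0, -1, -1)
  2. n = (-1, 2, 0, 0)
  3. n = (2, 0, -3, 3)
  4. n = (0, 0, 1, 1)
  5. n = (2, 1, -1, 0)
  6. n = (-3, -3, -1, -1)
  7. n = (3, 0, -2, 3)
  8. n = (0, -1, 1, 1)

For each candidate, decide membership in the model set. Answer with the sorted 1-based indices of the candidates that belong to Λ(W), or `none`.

With ζ = e^{iπ/4} the internal vectors are ζ^0,ζ^3,ζ^6,ζ^9.
candidate 1: n = (1, 0, -1, -1) → π⊥ ≈ (+0.292893, +0.292893); max(|x|,|y|,|x±y|/√2) = 0.414214 ≤ 1 ⇒ ∈ W
candidate 2: n = (-1, 2, 0, 0) → π⊥ ≈ (-2.414214, +1.414214); max(|x|,|y|,|x±y|/√2) = 2.707107 > 1 ⇒ ∉ W
candidate 3: n = (2, 0, -3, 3) → π⊥ ≈ (+4.121320, +5.121320); max(|x|,|y|,|x±y|/√2) = 6.535534 > 1 ⇒ ∉ W
candidate 4: n = (0, 0, 1, 1) → π⊥ ≈ (+0.707107, -0.292893); max(|x|,|y|,|x±y|/√2) = 0.707107 ≤ 1 ⇒ ∈ W
candidate 5: n = (2, 1, -1, 0) → π⊥ ≈ (+1.292893, +1.707107); max(|x|,|y|,|x±y|/√2) = 2.121320 > 1 ⇒ ∉ W
candidate 6: n = (-3, -3, -1, -1) → π⊥ ≈ (-1.585786, -1.828427); max(|x|,|y|,|x±y|/√2) = 2.414214 > 1 ⇒ ∉ W
candidate 7: n = (3, 0, -2, 3) → π⊥ ≈ (+5.121320, +4.121320); max(|x|,|y|,|x±y|/√2) = 6.535534 > 1 ⇒ ∉ W
candidate 8: n = (0, -1, 1, 1) → π⊥ ≈ (+1.414214, -1.000000); max(|x|,|y|,|x±y|/√2) = 1.707107 > 1 ⇒ ∉ W

1, 4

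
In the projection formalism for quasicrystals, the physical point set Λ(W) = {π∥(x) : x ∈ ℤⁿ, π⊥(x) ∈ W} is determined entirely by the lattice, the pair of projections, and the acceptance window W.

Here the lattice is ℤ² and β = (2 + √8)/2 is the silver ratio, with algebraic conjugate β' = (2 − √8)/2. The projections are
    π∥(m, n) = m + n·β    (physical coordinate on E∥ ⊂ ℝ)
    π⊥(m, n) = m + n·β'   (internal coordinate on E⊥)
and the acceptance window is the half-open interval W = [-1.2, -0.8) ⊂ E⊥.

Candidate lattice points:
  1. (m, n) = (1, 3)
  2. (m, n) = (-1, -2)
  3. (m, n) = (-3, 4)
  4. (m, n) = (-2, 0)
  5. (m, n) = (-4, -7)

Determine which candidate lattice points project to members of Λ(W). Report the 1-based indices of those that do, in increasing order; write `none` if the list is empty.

5

Compute β' = (2−√8)/2 = -0.414214, so π⊥(m,n) = m -0.414214·n.
[1] lift (1,3): star map gives -0.242641; window check -1.2 ≤ -0.242641 < -0.8 is false → out
[2] lift (-1,-2): star map gives -0.171573; window check -1.2 ≤ -0.171573 < -0.8 is false → out
[3] lift (-3,4): star map gives -4.656854; window check -1.2 ≤ -4.656854 < -0.8 is false → out
[4] lift (-2,0): star map gives -2.000000; window check -1.2 ≤ -2.000000 < -0.8 is false → out
[5] lift (-4,-7): star map gives -1.100505; window check -1.2 ≤ -1.100505 < -0.8 is true → IN Λ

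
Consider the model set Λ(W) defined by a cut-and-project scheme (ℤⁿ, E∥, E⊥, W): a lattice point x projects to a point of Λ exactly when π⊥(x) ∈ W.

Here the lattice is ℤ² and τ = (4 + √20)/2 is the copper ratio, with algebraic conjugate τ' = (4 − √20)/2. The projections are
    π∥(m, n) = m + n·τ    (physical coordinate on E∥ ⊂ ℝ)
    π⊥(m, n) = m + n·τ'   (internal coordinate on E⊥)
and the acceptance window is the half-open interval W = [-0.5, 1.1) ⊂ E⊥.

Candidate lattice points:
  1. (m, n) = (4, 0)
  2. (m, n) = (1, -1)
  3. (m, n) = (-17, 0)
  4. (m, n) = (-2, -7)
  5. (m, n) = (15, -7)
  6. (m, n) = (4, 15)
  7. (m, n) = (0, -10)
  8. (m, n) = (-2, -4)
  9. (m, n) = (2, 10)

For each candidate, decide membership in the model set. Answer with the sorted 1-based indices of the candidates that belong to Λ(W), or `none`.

4, 6, 9

τ' = (4−√20)/2 ≈ -0.2361.
[1] lift (4,0): star map gives 4.0000; window check -0.5 ≤ 4.0000 < 1.1 is false → out
[2] lift (1,-1): star map gives 1.2361; window check -0.5 ≤ 1.2361 < 1.1 is false → out
[3] lift (-17,0): star map gives -17.0000; window check -0.5 ≤ -17.0000 < 1.1 is false → out
[4] lift (-2,-7): star map gives -0.3475; window check -0.5 ≤ -0.3475 < 1.1 is true → IN Λ
[5] lift (15,-7): star map gives 16.6525; window check -0.5 ≤ 16.6525 < 1.1 is false → out
[6] lift (4,15): star map gives 0.4590; window check -0.5 ≤ 0.4590 < 1.1 is true → IN Λ
[7] lift (0,-10): star map gives 2.3607; window check -0.5 ≤ 2.3607 < 1.1 is false → out
[8] lift (-2,-4): star map gives -1.0557; window check -0.5 ≤ -1.0557 < 1.1 is false → out
[9] lift (2,10): star map gives -0.3607; window check -0.5 ≤ -0.3607 < 1.1 is true → IN Λ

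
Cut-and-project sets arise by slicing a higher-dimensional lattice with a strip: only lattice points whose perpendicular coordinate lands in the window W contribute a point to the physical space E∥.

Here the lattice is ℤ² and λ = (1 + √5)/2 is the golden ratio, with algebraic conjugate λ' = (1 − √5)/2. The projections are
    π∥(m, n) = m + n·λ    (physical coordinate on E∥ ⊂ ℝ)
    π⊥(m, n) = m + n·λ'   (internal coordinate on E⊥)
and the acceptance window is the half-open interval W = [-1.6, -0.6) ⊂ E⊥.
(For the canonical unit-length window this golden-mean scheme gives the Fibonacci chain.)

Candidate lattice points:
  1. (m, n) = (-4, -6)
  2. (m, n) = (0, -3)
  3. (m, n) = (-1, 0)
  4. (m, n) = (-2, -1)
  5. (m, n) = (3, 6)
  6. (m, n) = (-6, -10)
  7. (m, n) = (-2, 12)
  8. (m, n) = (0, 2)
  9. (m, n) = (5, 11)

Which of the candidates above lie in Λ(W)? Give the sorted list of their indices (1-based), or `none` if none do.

Numerically λ ≈ 1.61803 and λ' = −1/λ ≈ -0.61803.
#1 (-4,-6): internal coord -4 + (-6)·λ' = -0.29180; -0.29180 ∉ [-1.6, -0.6) → out
#2 (0,-3): internal coord 0 + (-3)·λ' = +1.85410; +1.85410 ∉ [-1.6, -0.6) → out
#3 (-1,0): internal coord -1 + (0)·λ' = -1.00000; -1.00000 ∈ [-1.6, -0.6) → IN Λ
#4 (-2,-1): internal coord -2 + (-1)·λ' = -1.38197; -1.38197 ∈ [-1.6, -0.6) → IN Λ
#5 (3,6): internal coord 3 + (6)·λ' = -0.70820; -0.70820 ∈ [-1.6, -0.6) → IN Λ
#6 (-6,-10): internal coord -6 + (-10)·λ' = +0.18034; +0.18034 ∉ [-1.6, -0.6) → out
#7 (-2,12): internal coord -2 + (12)·λ' = -9.41641; -9.41641 ∉ [-1.6, -0.6) → out
#8 (0,2): internal coord 0 + (2)·λ' = -1.23607; -1.23607 ∈ [-1.6, -0.6) → IN Λ
#9 (5,11): internal coord 5 + (11)·λ' = -1.79837; -1.79837 ∉ [-1.6, -0.6) → out

3, 4, 5, 8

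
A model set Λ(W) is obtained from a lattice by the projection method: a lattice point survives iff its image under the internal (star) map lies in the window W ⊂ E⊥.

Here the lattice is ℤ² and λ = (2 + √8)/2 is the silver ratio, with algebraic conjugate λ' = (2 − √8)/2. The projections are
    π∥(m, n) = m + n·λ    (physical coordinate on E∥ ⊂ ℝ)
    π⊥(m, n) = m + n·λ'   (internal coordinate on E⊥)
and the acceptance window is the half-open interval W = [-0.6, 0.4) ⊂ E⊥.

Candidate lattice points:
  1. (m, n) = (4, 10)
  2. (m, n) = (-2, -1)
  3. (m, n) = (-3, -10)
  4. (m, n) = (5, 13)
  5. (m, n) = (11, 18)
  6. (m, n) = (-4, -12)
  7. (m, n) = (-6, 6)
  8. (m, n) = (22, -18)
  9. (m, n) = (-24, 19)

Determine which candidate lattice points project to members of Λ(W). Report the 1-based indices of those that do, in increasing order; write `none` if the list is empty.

1, 4

Compute λ' = (2−√8)/2 = -0.414214, so π⊥(m,n) = m -0.414214·n.
#1 (4,10): internal coord 4 + (10)·λ' = -0.142136; -0.142136 ∈ [-0.6, 0.4) → IN Λ
#2 (-2,-1): internal coord -2 + (-1)·λ' = -1.585786; -1.585786 ∉ [-0.6, 0.4) → out
#3 (-3,-10): internal coord -3 + (-10)·λ' = +1.142136; +1.142136 ∉ [-0.6, 0.4) → out
#4 (5,13): internal coord 5 + (13)·λ' = -0.384776; -0.384776 ∈ [-0.6, 0.4) → IN Λ
#5 (11,18): internal coord 11 + (18)·λ' = +3.544156; +3.544156 ∉ [-0.6, 0.4) → out
#6 (-4,-12): internal coord -4 + (-12)·λ' = +0.970563; +0.970563 ∉ [-0.6, 0.4) → out
#7 (-6,6): internal coord -6 + (6)·λ' = -8.485281; -8.485281 ∉ [-0.6, 0.4) → out
#8 (22,-18): internal coord 22 + (-18)·λ' = +29.455844; +29.455844 ∉ [-0.6, 0.4) → out
#9 (-24,19): internal coord -24 + (19)·λ' = -31.870058; -31.870058 ∉ [-0.6, 0.4) → out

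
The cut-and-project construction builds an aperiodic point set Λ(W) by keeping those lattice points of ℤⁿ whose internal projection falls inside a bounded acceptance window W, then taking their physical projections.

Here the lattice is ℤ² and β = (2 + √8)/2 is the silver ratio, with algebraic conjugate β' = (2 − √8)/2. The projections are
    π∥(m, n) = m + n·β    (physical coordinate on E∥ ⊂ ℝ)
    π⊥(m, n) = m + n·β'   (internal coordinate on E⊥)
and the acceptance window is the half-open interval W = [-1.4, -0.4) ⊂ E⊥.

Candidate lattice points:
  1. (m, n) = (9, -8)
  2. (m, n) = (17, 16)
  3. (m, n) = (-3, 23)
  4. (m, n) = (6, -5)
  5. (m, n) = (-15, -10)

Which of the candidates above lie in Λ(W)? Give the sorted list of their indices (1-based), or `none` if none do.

β' = (2−√8)/2 ≈ -0.41421.
[1] lift (9,-8): star map gives 12.31371; window check -1.4 ≤ 12.31371 < -0.4 is false → out
[2] lift (17,16): star map gives 10.37258; window check -1.4 ≤ 10.37258 < -0.4 is false → out
[3] lift (-3,23): star map gives -12.52691; window check -1.4 ≤ -12.52691 < -0.4 is false → out
[4] lift (6,-5): star map gives 8.07107; window check -1.4 ≤ 8.07107 < -0.4 is false → out
[5] lift (-15,-10): star map gives -10.85786; window check -1.4 ≤ -10.85786 < -0.4 is false → out

none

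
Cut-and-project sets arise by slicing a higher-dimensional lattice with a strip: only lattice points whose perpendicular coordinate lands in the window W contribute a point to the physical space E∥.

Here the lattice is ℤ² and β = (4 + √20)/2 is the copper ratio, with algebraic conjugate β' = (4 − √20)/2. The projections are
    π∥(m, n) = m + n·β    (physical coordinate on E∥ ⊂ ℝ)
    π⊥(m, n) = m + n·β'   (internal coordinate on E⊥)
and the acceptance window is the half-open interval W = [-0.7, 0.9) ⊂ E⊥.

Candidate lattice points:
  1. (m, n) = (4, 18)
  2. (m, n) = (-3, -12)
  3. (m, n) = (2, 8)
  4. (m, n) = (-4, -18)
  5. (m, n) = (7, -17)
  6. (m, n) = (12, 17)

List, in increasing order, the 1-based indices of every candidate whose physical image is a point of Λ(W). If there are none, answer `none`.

Compute β' = (4−√20)/2 = -0.23607, so π⊥(m,n) = m -0.23607·n.
#1 (4,18): internal coord 4 + (18)·β' = -0.24922; -0.24922 ∈ [-0.7, 0.9) → IN Λ
#2 (-3,-12): internal coord -3 + (-12)·β' = -0.16718; -0.16718 ∈ [-0.7, 0.9) → IN Λ
#3 (2,8): internal coord 2 + (8)·β' = +0.11146; +0.11146 ∈ [-0.7, 0.9) → IN Λ
#4 (-4,-18): internal coord -4 + (-18)·β' = +0.24922; +0.24922 ∈ [-0.7, 0.9) → IN Λ
#5 (7,-17): internal coord 7 + (-17)·β' = +11.01316; +11.01316 ∉ [-0.7, 0.9) → out
#6 (12,17): internal coord 12 + (17)·β' = +7.98684; +7.98684 ∉ [-0.7, 0.9) → out

1, 2, 3, 4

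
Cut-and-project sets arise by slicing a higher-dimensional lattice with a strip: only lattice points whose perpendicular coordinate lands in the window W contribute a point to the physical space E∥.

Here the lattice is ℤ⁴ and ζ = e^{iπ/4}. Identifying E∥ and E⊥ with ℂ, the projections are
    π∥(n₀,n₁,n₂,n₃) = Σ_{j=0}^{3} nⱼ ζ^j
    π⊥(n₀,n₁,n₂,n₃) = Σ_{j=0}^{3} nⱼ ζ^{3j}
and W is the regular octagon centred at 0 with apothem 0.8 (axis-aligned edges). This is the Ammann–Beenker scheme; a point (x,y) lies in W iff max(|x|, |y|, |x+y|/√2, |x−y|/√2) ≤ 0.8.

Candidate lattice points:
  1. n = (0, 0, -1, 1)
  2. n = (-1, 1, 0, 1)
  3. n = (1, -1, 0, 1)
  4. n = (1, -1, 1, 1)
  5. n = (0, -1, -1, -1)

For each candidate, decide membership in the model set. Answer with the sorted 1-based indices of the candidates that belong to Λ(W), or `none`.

5

With ζ = e^{iπ/4} the internal vectors are ζ^0,ζ^3,ζ^6,ζ^9.
candidate 1: n = (0, 0, -1, 1) → π⊥ ≈ (+0.7071, +1.7071); max(|x|,|y|,|x±y|/√2) = 1.7071 > 0.8 ⇒ ∉ W
candidate 2: n = (-1, 1, 0, 1) → π⊥ ≈ (-1.0000, +1.4142); max(|x|,|y|,|x±y|/√2) = 1.7071 > 0.8 ⇒ ∉ W
candidate 3: n = (1, -1, 0, 1) → π⊥ ≈ (+2.4142, +0.0000); max(|x|,|y|,|x±y|/√2) = 2.4142 > 0.8 ⇒ ∉ W
candidate 4: n = (1, -1, 1, 1) → π⊥ ≈ (+2.4142, -1.0000); max(|x|,|y|,|x±y|/√2) = 2.4142 > 0.8 ⇒ ∉ W
candidate 5: n = (0, -1, -1, -1) → π⊥ ≈ (+0.0000, -0.4142); max(|x|,|y|,|x±y|/√2) = 0.4142 ≤ 0.8 ⇒ ∈ W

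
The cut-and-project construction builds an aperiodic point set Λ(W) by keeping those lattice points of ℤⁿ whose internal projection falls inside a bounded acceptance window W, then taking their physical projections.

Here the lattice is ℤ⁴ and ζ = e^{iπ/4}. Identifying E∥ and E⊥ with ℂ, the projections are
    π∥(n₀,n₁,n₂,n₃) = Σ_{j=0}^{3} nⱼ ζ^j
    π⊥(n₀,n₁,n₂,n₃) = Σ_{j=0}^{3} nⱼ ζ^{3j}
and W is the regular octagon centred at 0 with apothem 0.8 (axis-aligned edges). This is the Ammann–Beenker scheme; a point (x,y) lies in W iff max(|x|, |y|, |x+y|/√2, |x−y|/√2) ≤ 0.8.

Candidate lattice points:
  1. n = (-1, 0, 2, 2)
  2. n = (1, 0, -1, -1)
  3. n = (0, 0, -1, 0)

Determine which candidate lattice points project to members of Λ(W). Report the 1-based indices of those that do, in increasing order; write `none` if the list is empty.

With ζ = e^{iπ/4} the internal vectors are ζ^0,ζ^3,ζ^6,ζ^9.
candidate 1: n = (-1, 0, 2, 2) → π⊥ ≈ (+0.4142, -0.5858); max(|x|,|y|,|x±y|/√2) = 0.7071 ≤ 0.8 ⇒ ∈ W
candidate 2: n = (1, 0, -1, -1) → π⊥ ≈ (+0.2929, +0.2929); max(|x|,|y|,|x±y|/√2) = 0.4142 ≤ 0.8 ⇒ ∈ W
candidate 3: n = (0, 0, -1, 0) → π⊥ ≈ (+0.0000, +1.0000); max(|x|,|y|,|x±y|/√2) = 1.0000 > 0.8 ⇒ ∉ W

1, 2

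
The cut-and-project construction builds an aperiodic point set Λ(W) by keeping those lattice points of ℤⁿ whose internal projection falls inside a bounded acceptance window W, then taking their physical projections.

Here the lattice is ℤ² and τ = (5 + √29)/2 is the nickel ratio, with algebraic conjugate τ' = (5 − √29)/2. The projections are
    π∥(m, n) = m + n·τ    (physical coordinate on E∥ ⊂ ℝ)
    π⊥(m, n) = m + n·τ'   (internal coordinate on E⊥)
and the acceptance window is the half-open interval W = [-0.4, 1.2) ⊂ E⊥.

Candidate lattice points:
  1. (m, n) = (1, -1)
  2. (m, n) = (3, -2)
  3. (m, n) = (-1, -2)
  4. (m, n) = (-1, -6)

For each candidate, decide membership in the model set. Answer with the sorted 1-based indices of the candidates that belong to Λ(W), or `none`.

Numerically τ ≈ 5.192582 and τ' = −1/τ ≈ -0.192582.
#1 (1,-1): internal coord 1 + (-1)·τ' = +1.192582; +1.192582 ∈ [-0.4, 1.2) → IN Λ
#2 (3,-2): internal coord 3 + (-2)·τ' = +3.385165; +3.385165 ∉ [-0.4, 1.2) → out
#3 (-1,-2): internal coord -1 + (-2)·τ' = -0.614835; -0.614835 ∉ [-0.4, 1.2) → out
#4 (-1,-6): internal coord -1 + (-6)·τ' = +0.155494; +0.155494 ∈ [-0.4, 1.2) → IN Λ

1, 4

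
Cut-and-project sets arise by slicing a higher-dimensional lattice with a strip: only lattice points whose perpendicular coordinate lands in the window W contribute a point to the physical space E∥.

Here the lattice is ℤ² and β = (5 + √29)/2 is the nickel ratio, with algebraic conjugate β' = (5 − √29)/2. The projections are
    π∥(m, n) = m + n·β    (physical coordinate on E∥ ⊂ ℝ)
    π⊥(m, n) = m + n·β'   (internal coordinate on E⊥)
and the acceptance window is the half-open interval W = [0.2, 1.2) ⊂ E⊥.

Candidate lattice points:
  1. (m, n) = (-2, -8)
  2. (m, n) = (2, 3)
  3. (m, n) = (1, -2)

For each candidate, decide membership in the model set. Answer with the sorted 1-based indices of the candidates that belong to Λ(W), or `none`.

Numerically β ≈ 5.19258 and β' = −1/β ≈ -0.19258.
candidate 1: (m,n)=(-2,-8) → π∥ = -2-8·β ≈ -43.54066, π⊥ = -2-8·β' ≈ -0.45934 ∉ [0.2, 1.2) ⇒ out
candidate 2: (m,n)=(2,3) → π∥ = 2+3·β ≈ 17.57775, π⊥ = 2+3·β' ≈ 1.42225 ∉ [0.2, 1.2) ⇒ out
candidate 3: (m,n)=(1,-2) → π∥ = 1-2·β ≈ -9.38516, π⊥ = 1-2·β' ≈ 1.38516 ∉ [0.2, 1.2) ⇒ out

none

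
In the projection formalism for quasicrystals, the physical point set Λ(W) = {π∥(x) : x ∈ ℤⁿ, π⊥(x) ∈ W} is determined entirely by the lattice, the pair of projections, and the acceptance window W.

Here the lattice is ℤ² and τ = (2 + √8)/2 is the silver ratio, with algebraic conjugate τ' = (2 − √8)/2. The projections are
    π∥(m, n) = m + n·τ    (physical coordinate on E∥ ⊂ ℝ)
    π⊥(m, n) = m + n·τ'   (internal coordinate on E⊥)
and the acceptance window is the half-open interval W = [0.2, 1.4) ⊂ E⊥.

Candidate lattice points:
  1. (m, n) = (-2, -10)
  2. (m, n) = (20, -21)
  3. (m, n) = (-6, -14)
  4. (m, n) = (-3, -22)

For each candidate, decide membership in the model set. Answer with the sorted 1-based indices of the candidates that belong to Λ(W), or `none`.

none

Compute τ' = (2−√8)/2 = -0.41421, so π⊥(m,n) = m -0.41421·n.
[1] lift (-2,-10): star map gives 2.14214; window check 0.2 ≤ 2.14214 < 1.4 is false → out
[2] lift (20,-21): star map gives 28.69848; window check 0.2 ≤ 28.69848 < 1.4 is false → out
[3] lift (-6,-14): star map gives -0.20101; window check 0.2 ≤ -0.20101 < 1.4 is false → out
[4] lift (-3,-22): star map gives 6.11270; window check 0.2 ≤ 6.11270 < 1.4 is false → out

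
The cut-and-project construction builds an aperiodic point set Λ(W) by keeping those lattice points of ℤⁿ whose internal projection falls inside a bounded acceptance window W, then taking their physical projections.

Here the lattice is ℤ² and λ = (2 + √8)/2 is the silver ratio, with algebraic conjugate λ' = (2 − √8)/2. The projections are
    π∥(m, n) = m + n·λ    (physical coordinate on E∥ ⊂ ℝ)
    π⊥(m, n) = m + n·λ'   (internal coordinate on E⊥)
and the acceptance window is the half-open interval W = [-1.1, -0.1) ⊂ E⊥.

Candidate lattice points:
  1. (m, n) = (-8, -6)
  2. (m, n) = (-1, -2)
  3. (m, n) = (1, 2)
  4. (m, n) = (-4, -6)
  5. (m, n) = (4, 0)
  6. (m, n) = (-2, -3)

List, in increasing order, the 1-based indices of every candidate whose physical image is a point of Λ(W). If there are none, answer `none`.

2, 6

Compute λ' = (2−√8)/2 = -0.414214, so π⊥(m,n) = m -0.414214·n.
#1 (-8,-6): internal coord -8 + (-6)·λ' = -5.514719; -5.514719 ∉ [-1.1, -0.1) → out
#2 (-1,-2): internal coord -1 + (-2)·λ' = -0.171573; -0.171573 ∈ [-1.1, -0.1) → IN Λ
#3 (1,2): internal coord 1 + (2)·λ' = +0.171573; +0.171573 ∉ [-1.1, -0.1) → out
#4 (-4,-6): internal coord -4 + (-6)·λ' = -1.514719; -1.514719 ∉ [-1.1, -0.1) → out
#5 (4,0): internal coord 4 + (0)·λ' = +4.000000; +4.000000 ∉ [-1.1, -0.1) → out
#6 (-2,-3): internal coord -2 + (-3)·λ' = -0.757359; -0.757359 ∈ [-1.1, -0.1) → IN Λ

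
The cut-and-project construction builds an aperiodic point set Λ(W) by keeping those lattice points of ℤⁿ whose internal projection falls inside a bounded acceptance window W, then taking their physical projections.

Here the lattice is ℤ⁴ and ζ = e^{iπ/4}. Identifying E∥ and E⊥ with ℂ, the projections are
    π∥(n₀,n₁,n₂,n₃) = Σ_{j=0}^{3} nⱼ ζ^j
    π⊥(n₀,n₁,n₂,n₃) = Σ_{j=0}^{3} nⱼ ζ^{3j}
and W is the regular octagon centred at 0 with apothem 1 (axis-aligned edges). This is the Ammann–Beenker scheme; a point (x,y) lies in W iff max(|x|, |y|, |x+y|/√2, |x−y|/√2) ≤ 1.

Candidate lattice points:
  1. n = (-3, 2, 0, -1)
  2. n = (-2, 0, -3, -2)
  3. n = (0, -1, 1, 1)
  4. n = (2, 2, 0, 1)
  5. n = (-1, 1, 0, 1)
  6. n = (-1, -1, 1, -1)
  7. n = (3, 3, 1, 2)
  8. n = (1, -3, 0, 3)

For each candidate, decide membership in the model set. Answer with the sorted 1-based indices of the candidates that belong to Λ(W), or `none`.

Internal map: ζ^{3j} for j=0..3 gives (1,0), (−√2/2,√2/2), (0,−1), (√2/2,√2/2).
candidate 1: n = (-3, 2, 0, -1) → π⊥ ≈ (-5.1213, +0.7071); max(|x|,|y|,|x±y|/√2) = 5.1213 > 1 ⇒ ∉ W
candidate 2: n = (-2, 0, -3, -2) → π⊥ ≈ (-3.4142, +1.5858); max(|x|,|y|,|x±y|/√2) = 3.5355 > 1 ⇒ ∉ W
candidate 3: n = (0, -1, 1, 1) → π⊥ ≈ (+1.4142, -1.0000); max(|x|,|y|,|x±y|/√2) = 1.7071 > 1 ⇒ ∉ W
candidate 4: n = (2, 2, 0, 1) → π⊥ ≈ (+1.2929, +2.1213); max(|x|,|y|,|x±y|/√2) = 2.4142 > 1 ⇒ ∉ W
candidate 5: n = (-1, 1, 0, 1) → π⊥ ≈ (-1.0000, +1.4142); max(|x|,|y|,|x±y|/√2) = 1.7071 > 1 ⇒ ∉ W
candidate 6: n = (-1, -1, 1, -1) → π⊥ ≈ (-1.0000, -2.4142); max(|x|,|y|,|x±y|/√2) = 2.4142 > 1 ⇒ ∉ W
candidate 7: n = (3, 3, 1, 2) → π⊥ ≈ (+2.2929, +2.5355); max(|x|,|y|,|x±y|/√2) = 3.4142 > 1 ⇒ ∉ W
candidate 8: n = (1, -3, 0, 3) → π⊥ ≈ (+5.2426, +0.0000); max(|x|,|y|,|x±y|/√2) = 5.2426 > 1 ⇒ ∉ W

none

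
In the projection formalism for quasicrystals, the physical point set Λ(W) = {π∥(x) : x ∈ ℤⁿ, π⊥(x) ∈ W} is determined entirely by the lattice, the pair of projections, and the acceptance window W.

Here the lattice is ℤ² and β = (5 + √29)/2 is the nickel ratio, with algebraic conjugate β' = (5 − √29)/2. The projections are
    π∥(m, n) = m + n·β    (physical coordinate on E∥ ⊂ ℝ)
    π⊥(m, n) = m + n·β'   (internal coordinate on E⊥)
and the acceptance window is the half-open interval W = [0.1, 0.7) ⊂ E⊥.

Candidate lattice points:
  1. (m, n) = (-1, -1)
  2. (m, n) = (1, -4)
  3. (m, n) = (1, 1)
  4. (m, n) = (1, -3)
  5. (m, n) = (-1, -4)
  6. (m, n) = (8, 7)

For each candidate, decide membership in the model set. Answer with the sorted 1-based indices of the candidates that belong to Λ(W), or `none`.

none

β' = (5−√29)/2 ≈ -0.1926.
[1] lift (-1,-1): star map gives -0.8074; window check 0.1 ≤ -0.8074 < 0.7 is false → out
[2] lift (1,-4): star map gives 1.7703; window check 0.1 ≤ 1.7703 < 0.7 is false → out
[3] lift (1,1): star map gives 0.8074; window check 0.1 ≤ 0.8074 < 0.7 is false → out
[4] lift (1,-3): star map gives 1.5777; window check 0.1 ≤ 1.5777 < 0.7 is false → out
[5] lift (-1,-4): star map gives -0.2297; window check 0.1 ≤ -0.2297 < 0.7 is false → out
[6] lift (8,7): star map gives 6.6519; window check 0.1 ≤ 6.6519 < 0.7 is false → out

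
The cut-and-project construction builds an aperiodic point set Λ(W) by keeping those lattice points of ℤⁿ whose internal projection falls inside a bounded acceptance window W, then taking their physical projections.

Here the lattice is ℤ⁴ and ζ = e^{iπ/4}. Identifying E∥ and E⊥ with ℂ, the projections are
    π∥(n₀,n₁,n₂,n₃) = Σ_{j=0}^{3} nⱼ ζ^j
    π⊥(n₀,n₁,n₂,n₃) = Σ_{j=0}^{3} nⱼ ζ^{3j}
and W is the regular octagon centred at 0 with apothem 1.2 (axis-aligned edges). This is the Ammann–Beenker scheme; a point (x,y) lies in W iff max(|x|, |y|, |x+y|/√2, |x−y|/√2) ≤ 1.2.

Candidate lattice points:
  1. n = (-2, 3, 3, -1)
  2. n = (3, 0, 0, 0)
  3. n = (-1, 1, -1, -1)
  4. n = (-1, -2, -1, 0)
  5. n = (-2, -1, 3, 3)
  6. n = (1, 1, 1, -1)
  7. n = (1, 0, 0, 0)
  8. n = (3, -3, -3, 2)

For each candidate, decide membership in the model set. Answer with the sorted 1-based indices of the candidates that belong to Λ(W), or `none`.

4, 6, 7

π⊥(n) = n₀ + n₁ζ³ + n₂ζ⁶ + n₃ζ⁹ where ζ = e^{iπ/4}.
candidate 1: n = (-2, 3, 3, -1) → π⊥ ≈ (-4.828427, -1.585786); max(|x|,|y|,|x±y|/√2) = 4.828427 > 1.2 ⇒ ∉ W
candidate 2: n = (3, 0, 0, 0) → π⊥ ≈ (+3.000000, +0.000000); max(|x|,|y|,|x±y|/√2) = 3.000000 > 1.2 ⇒ ∉ W
candidate 3: n = (-1, 1, -1, -1) → π⊥ ≈ (-2.414214, +1.000000); max(|x|,|y|,|x±y|/√2) = 2.414214 > 1.2 ⇒ ∉ W
candidate 4: n = (-1, -2, -1, 0) → π⊥ ≈ (+0.414214, -0.414214); max(|x|,|y|,|x±y|/√2) = 0.585786 ≤ 1.2 ⇒ ∈ W
candidate 5: n = (-2, -1, 3, 3) → π⊥ ≈ (+0.828427, -1.585786); max(|x|,|y|,|x±y|/√2) = 1.707107 > 1.2 ⇒ ∉ W
candidate 6: n = (1, 1, 1, -1) → π⊥ ≈ (-0.414214, -1.000000); max(|x|,|y|,|x±y|/√2) = 1.000000 ≤ 1.2 ⇒ ∈ W
candidate 7: n = (1, 0, 0, 0) → π⊥ ≈ (+1.000000, +0.000000); max(|x|,|y|,|x±y|/√2) = 1.000000 ≤ 1.2 ⇒ ∈ W
candidate 8: n = (3, -3, -3, 2) → π⊥ ≈ (+6.535534, +2.292893); max(|x|,|y|,|x±y|/√2) = 6.535534 > 1.2 ⇒ ∉ W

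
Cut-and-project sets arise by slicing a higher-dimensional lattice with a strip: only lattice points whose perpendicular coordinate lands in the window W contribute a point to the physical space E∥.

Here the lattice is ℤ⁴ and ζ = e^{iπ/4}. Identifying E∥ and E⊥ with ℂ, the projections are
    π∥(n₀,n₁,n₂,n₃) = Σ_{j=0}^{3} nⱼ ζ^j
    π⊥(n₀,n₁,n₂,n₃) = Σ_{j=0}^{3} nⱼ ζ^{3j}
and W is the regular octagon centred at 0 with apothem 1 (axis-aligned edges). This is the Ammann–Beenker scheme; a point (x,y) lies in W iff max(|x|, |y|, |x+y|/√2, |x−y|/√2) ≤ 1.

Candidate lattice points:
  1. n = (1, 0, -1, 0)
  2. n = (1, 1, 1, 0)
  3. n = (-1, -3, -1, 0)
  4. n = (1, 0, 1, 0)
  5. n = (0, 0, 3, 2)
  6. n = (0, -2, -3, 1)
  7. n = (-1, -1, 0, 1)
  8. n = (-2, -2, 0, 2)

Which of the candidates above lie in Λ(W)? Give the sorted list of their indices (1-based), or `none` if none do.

With ζ = e^{iπ/4} the internal vectors are ζ^0,ζ^3,ζ^6,ζ^9.
candidate 1: n = (1, 0, -1, 0) → π⊥ ≈ (+1.0000, +1.0000); max(|x|,|y|,|x±y|/√2) = 1.4142 > 1 ⇒ ∉ W
candidate 2: n = (1, 1, 1, 0) → π⊥ ≈ (+0.2929, -0.2929); max(|x|,|y|,|x±y|/√2) = 0.4142 ≤ 1 ⇒ ∈ W
candidate 3: n = (-1, -3, -1, 0) → π⊥ ≈ (+1.1213, -1.1213); max(|x|,|y|,|x±y|/√2) = 1.5858 > 1 ⇒ ∉ W
candidate 4: n = (1, 0, 1, 0) → π⊥ ≈ (+1.0000, -1.0000); max(|x|,|y|,|x±y|/√2) = 1.4142 > 1 ⇒ ∉ W
candidate 5: n = (0, 0, 3, 2) → π⊥ ≈ (+1.4142, -1.5858); max(|x|,|y|,|x±y|/√2) = 2.1213 > 1 ⇒ ∉ W
candidate 6: n = (0, -2, -3, 1) → π⊥ ≈ (+2.1213, +2.2929); max(|x|,|y|,|x±y|/√2) = 3.1213 > 1 ⇒ ∉ W
candidate 7: n = (-1, -1, 0, 1) → π⊥ ≈ (+0.4142, +0.0000); max(|x|,|y|,|x±y|/√2) = 0.4142 ≤ 1 ⇒ ∈ W
candidate 8: n = (-2, -2, 0, 2) → π⊥ ≈ (+0.8284, +0.0000); max(|x|,|y|,|x±y|/√2) = 0.8284 ≤ 1 ⇒ ∈ W

2, 7, 8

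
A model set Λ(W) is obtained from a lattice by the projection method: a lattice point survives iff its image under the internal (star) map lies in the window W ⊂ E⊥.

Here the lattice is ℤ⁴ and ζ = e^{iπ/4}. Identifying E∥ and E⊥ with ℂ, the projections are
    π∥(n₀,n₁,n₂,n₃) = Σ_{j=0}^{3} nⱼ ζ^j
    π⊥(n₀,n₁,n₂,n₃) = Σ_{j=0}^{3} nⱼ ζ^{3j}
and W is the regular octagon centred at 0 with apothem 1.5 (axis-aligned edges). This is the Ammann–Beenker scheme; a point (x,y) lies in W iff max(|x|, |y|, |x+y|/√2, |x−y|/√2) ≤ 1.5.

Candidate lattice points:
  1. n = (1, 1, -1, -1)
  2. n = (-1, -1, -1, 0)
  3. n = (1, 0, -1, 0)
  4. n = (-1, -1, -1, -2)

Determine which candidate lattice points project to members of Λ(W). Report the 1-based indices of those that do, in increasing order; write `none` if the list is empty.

1, 2, 3

π⊥(n) = n₀ + n₁ζ³ + n₂ζ⁶ + n₃ζ⁹ where ζ = e^{iπ/4}.
candidate 1: n = (1, 1, -1, -1) → π⊥ ≈ (-0.414214, +1.000000); max(|x|,|y|,|x±y|/√2) = 1.000000 ≤ 1.5 ⇒ ∈ W
candidate 2: n = (-1, -1, -1, 0) → π⊥ ≈ (-0.292893, +0.292893); max(|x|,|y|,|x±y|/√2) = 0.414214 ≤ 1.5 ⇒ ∈ W
candidate 3: n = (1, 0, -1, 0) → π⊥ ≈ (+1.000000, +1.000000); max(|x|,|y|,|x±y|/√2) = 1.414214 ≤ 1.5 ⇒ ∈ W
candidate 4: n = (-1, -1, -1, -2) → π⊥ ≈ (-1.707107, -1.121320); max(|x|,|y|,|x±y|/√2) = 2.000000 > 1.5 ⇒ ∉ W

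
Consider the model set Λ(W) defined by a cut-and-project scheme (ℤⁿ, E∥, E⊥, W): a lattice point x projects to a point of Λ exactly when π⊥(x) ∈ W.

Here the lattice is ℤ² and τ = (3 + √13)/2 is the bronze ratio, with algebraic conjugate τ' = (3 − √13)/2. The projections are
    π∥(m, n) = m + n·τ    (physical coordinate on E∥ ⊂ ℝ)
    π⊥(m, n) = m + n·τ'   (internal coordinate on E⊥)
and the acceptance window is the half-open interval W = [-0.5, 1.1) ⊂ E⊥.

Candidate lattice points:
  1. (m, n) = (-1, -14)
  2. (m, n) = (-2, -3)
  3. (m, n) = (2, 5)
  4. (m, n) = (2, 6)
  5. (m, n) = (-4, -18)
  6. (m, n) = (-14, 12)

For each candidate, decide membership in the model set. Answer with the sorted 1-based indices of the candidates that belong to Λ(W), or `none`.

3, 4

τ' = (3−√13)/2 ≈ -0.3028.
candidate 1: (m,n)=(-1,-14) → π∥ = -1-14·τ ≈ -47.2389, π⊥ = -1-14·τ' ≈ 3.2389 ∉ [-0.5, 1.1) ⇒ out
candidate 2: (m,n)=(-2,-3) → π∥ = -2-3·τ ≈ -11.9083, π⊥ = -2-3·τ' ≈ -1.0917 ∉ [-0.5, 1.1) ⇒ out
candidate 3: (m,n)=(2,5) → π∥ = 2+5·τ ≈ 18.5139, π⊥ = 2+5·τ' ≈ 0.4861 ∈ [-0.5, 1.1) ⇒ IN Λ
candidate 4: (m,n)=(2,6) → π∥ = 2+6·τ ≈ 21.8167, π⊥ = 2+6·τ' ≈ 0.1833 ∈ [-0.5, 1.1) ⇒ IN Λ
candidate 5: (m,n)=(-4,-18) → π∥ = -4-18·τ ≈ -63.4500, π⊥ = -4-18·τ' ≈ 1.4500 ∉ [-0.5, 1.1) ⇒ out
candidate 6: (m,n)=(-14,12) → π∥ = -14+12·τ ≈ 25.6333, π⊥ = -14+12·τ' ≈ -17.6333 ∉ [-0.5, 1.1) ⇒ out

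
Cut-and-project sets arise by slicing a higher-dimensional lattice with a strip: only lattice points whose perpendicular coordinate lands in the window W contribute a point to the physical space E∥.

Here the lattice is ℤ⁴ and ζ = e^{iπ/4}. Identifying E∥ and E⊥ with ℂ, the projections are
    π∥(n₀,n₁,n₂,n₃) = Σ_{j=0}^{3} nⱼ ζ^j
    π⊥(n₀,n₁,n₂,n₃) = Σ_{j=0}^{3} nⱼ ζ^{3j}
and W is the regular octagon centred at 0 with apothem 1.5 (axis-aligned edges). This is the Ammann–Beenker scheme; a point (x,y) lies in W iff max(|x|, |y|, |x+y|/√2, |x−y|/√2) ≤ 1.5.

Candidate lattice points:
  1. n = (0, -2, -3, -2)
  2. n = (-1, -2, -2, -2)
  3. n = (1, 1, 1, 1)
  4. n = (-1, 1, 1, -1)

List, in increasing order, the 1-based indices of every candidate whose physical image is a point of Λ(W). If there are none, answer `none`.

1, 2, 3

π⊥(n) = n₀ + n₁ζ³ + n₂ζ⁶ + n₃ζ⁹ where ζ = e^{iπ/4}.
#1 (0, -2, -3, -2): internal (0.000000, 0.171573); octagon support 0.171573 vs apothem 1.5 → ∈ W
#2 (-1, -2, -2, -2): internal (-1.000000, -0.828427); octagon support 1.292893 vs apothem 1.5 → ∈ W
#3 (1, 1, 1, 1): internal (1.000000, 0.414214); octagon support 1.000000 vs apothem 1.5 → ∈ W
#4 (-1, 1, 1, -1): internal (-2.414214, -1.000000); octagon support 2.414214 vs apothem 1.5 → ∉ W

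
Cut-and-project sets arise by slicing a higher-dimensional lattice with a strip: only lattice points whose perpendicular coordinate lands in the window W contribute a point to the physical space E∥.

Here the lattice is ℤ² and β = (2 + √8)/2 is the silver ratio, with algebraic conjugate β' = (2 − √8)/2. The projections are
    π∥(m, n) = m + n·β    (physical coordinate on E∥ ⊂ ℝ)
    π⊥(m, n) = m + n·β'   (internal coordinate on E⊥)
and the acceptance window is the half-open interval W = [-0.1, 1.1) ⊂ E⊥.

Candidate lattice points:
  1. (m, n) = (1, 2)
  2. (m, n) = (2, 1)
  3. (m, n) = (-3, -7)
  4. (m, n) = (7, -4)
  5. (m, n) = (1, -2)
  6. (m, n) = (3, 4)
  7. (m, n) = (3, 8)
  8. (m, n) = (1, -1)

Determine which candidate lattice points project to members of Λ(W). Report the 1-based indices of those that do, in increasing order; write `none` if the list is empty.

β' = (2−√8)/2 ≈ -0.414214.
[1] lift (1,2): star map gives 0.171573; window check -0.1 ≤ 0.171573 < 1.1 is true → IN Λ
[2] lift (2,1): star map gives 1.585786; window check -0.1 ≤ 1.585786 < 1.1 is false → out
[3] lift (-3,-7): star map gives -0.100505; window check -0.1 ≤ -0.100505 < 1.1 is false → out
[4] lift (7,-4): star map gives 8.656854; window check -0.1 ≤ 8.656854 < 1.1 is false → out
[5] lift (1,-2): star map gives 1.828427; window check -0.1 ≤ 1.828427 < 1.1 is false → out
[6] lift (3,4): star map gives 1.343146; window check -0.1 ≤ 1.343146 < 1.1 is false → out
[7] lift (3,8): star map gives -0.313708; window check -0.1 ≤ -0.313708 < 1.1 is false → out
[8] lift (1,-1): star map gives 1.414214; window check -0.1 ≤ 1.414214 < 1.1 is false → out

1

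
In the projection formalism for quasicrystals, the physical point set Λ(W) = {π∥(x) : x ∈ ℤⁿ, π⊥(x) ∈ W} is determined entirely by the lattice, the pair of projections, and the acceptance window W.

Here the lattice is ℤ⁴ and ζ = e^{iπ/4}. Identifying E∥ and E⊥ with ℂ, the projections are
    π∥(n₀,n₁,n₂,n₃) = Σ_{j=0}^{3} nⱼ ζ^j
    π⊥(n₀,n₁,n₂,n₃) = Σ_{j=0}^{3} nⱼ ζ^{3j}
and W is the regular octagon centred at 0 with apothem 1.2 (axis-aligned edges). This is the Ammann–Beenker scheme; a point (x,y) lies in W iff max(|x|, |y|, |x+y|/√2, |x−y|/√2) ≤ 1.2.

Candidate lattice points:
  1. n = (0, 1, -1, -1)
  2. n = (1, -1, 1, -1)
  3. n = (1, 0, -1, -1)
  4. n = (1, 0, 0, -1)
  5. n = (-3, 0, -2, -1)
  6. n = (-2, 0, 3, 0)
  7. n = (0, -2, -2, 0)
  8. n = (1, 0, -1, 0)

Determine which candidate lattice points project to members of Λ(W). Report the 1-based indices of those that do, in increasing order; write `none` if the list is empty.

π⊥(n) = n₀ + n₁ζ³ + n₂ζ⁶ + n₃ζ⁹ where ζ = e^{iπ/4}.
#1 (0, 1, -1, -1): internal (-1.41421, 1.00000); octagon support 1.70711 vs apothem 1.2 → ∉ W
#2 (1, -1, 1, -1): internal (1.00000, -2.41421); octagon support 2.41421 vs apothem 1.2 → ∉ W
#3 (1, 0, -1, -1): internal (0.29289, 0.29289); octagon support 0.41421 vs apothem 1.2 → ∈ W
#4 (1, 0, 0, -1): internal (0.29289, -0.70711); octagon support 0.70711 vs apothem 1.2 → ∈ W
#5 (-3, 0, -2, -1): internal (-3.70711, 1.29289); octagon support 3.70711 vs apothem 1.2 → ∉ W
#6 (-2, 0, 3, 0): internal (-2.00000, -3.00000); octagon support 3.53553 vs apothem 1.2 → ∉ W
#7 (0, -2, -2, 0): internal (1.41421, 0.58579); octagon support 1.41421 vs apothem 1.2 → ∉ W
#8 (1, 0, -1, 0): internal (1.00000, 1.00000); octagon support 1.41421 vs apothem 1.2 → ∉ W

3, 4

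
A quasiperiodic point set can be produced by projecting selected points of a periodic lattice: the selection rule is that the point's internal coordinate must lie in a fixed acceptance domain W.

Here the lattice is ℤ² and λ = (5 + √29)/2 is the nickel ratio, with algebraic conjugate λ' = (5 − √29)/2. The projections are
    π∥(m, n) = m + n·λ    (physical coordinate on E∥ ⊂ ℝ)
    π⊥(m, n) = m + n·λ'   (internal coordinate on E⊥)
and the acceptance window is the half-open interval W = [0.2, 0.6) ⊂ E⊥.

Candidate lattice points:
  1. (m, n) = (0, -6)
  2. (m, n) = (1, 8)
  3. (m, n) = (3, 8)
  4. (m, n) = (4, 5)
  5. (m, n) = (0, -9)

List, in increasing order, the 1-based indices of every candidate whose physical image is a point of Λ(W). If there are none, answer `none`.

none

Numerically λ ≈ 5.192582 and λ' = −1/λ ≈ -0.192582.
candidate 1: (m,n)=(0,-6) → π∥ = 0-6·λ ≈ -31.155494, π⊥ = 0-6·λ' ≈ 1.155494 ∉ [0.2, 0.6) ⇒ out
candidate 2: (m,n)=(1,8) → π∥ = 1+8·λ ≈ 42.540659, π⊥ = 1+8·λ' ≈ -0.540659 ∉ [0.2, 0.6) ⇒ out
candidate 3: (m,n)=(3,8) → π∥ = 3+8·λ ≈ 44.540659, π⊥ = 3+8·λ' ≈ 1.459341 ∉ [0.2, 0.6) ⇒ out
candidate 4: (m,n)=(4,5) → π∥ = 4+5·λ ≈ 29.962912, π⊥ = 4+5·λ' ≈ 3.037088 ∉ [0.2, 0.6) ⇒ out
candidate 5: (m,n)=(0,-9) → π∥ = 0-9·λ ≈ -46.733242, π⊥ = 0-9·λ' ≈ 1.733242 ∉ [0.2, 0.6) ⇒ out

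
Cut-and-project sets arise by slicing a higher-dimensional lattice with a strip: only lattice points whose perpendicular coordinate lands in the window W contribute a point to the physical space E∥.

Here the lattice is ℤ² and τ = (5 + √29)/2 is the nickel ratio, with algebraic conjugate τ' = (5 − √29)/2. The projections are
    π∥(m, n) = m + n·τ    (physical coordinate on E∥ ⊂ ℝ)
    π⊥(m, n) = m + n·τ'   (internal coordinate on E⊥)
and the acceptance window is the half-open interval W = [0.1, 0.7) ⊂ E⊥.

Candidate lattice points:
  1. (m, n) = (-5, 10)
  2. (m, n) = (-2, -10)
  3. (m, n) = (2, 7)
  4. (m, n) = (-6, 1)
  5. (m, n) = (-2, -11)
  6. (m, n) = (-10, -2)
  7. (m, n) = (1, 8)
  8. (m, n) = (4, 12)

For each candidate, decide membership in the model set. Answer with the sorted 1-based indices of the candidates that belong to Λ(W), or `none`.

Numerically τ ≈ 5.192582 and τ' = −1/τ ≈ -0.192582.
[1] lift (-5,10): star map gives -6.925824; window check 0.1 ≤ -6.925824 < 0.7 is false → out
[2] lift (-2,-10): star map gives -0.074176; window check 0.1 ≤ -0.074176 < 0.7 is false → out
[3] lift (2,7): star map gives 0.651923; window check 0.1 ≤ 0.651923 < 0.7 is true → IN Λ
[4] lift (-6,1): star map gives -6.192582; window check 0.1 ≤ -6.192582 < 0.7 is false → out
[5] lift (-2,-11): star map gives 0.118406; window check 0.1 ≤ 0.118406 < 0.7 is true → IN Λ
[6] lift (-10,-2): star map gives -9.614835; window check 0.1 ≤ -9.614835 < 0.7 is false → out
[7] lift (1,8): star map gives -0.540659; window check 0.1 ≤ -0.540659 < 0.7 is false → out
[8] lift (4,12): star map gives 1.689011; window check 0.1 ≤ 1.689011 < 0.7 is false → out

3, 5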